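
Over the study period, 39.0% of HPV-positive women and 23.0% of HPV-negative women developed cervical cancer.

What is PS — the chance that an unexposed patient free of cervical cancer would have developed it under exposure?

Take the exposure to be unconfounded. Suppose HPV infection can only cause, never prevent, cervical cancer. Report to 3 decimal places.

PS ≈ 0.208

p₁ = 0.39, p₀ = 0.23.
Under exogeneity and monotonicity, PS = (p₁ − p₀) / (1 − p₀).
PS = (0.39 − 0.23) / (1 − 0.23) = 0.16 / 0.77 ≈ 0.2078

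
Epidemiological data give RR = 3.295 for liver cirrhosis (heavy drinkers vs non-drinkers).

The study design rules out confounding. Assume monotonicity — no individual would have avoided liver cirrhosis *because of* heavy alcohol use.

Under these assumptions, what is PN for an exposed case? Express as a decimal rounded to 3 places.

PN ≈ 0.697

Under exogeneity and monotonicity, PN = (RR − 1) / RR = 1 − 1/RR.
PN = (3.295 − 1) / 3.295 = 2.295 / 3.295 ≈ 0.6965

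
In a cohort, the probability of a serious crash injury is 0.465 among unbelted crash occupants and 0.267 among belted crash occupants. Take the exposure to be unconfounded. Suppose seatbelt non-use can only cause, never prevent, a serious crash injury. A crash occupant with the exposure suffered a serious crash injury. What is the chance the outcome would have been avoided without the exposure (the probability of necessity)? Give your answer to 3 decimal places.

PN ≈ 0.426

Let p₁ = 0.465, p₀ = 0.267.
Under exogeneity and monotonicity, PN = (p₁ − p₀) / p₁.
PN = (0.465 − 0.267) / 0.465 = 0.198 / 0.465 ≈ 0.4258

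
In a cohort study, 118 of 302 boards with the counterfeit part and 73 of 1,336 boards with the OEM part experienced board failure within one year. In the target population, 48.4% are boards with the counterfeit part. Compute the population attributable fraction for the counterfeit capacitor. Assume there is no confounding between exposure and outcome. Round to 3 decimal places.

PAF ≈ 0.749

p₁ = P(outcome | exposed) = 118/302 = 0.39073
p₀ = P(outcome | unexposed) = 73/1336 = 0.054641
Overall risk P(Y=1) = π·p₁ + (1−π)·p₀ = 0.484×0.39073 + 0.516×0.054641 = 0.21731.
Under exogeneity, PAF = [P(Y=1) − p₀] / P(Y=1).
PAF = (0.21731 − 0.054641) / 0.21731 ≈ 0.7486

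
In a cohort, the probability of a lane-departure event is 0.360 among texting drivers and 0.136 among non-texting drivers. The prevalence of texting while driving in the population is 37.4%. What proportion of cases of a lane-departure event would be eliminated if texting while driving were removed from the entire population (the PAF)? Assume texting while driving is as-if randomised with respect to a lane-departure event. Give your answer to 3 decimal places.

Let p₁ = 0.36, p₀ = 0.136.
Overall risk P(Y=1) = π·p₁ + (1−π)·p₀ = 0.374×0.36 + 0.626×0.136 = 0.21978.
Under exogeneity, PAF = [P(Y=1) − p₀] / P(Y=1).
PAF = (0.21978 − 0.136) / 0.21978 ≈ 0.3812

PAF ≈ 0.381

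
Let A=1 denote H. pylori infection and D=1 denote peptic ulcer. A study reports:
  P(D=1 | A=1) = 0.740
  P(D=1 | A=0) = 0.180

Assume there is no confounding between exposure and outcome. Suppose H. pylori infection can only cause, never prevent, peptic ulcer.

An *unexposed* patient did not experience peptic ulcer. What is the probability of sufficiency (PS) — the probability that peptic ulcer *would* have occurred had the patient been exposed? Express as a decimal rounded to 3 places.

PS ≈ 0.683

Let p₁ = 0.74, p₀ = 0.18.
Under exogeneity and monotonicity, PS = (p₁ − p₀) / (1 − p₀).
PS = (0.74 − 0.18) / (1 − 0.18) = 0.56 / 0.82 ≈ 0.6829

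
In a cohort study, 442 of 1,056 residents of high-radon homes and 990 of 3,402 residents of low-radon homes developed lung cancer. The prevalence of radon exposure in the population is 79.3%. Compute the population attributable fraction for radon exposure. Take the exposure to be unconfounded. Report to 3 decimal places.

PAF ≈ 0.258

p₁ = P(outcome | exposed) = 442/1056 = 0.41856
p₀ = P(outcome | unexposed) = 990/3402 = 0.29101
Overall risk P(Y=1) = π·p₁ + (1−π)·p₀ = 0.793×0.41856 + 0.207×0.29101 = 0.39216.
Under exogeneity, PAF = [P(Y=1) − p₀] / P(Y=1).
PAF = (0.39216 − 0.29101) / 0.39216 ≈ 0.2579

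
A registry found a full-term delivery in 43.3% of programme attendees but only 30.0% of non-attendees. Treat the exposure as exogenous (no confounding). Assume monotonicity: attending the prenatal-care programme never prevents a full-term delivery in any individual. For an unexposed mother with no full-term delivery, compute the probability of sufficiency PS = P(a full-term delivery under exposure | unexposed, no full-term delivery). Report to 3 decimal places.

PS ≈ 0.190

p₁ = 0.433, p₀ = 0.3.
Under exogeneity and monotonicity, PS = (p₁ − p₀) / (1 − p₀).
PS = (0.433 − 0.3) / (1 − 0.3) = 0.133 / 0.7 ≈ 0.1900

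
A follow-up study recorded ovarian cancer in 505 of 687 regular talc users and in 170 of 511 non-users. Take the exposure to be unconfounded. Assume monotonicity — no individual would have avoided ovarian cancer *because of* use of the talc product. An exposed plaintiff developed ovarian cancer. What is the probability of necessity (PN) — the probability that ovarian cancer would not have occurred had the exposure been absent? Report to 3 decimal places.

PN ≈ 0.547

p₁ = P(outcome | exposed) = 505/687 = 0.73508
p₀ = P(outcome | unexposed) = 170/511 = 0.33268
Under exogeneity and monotonicity, PN = (p₁ − p₀) / p₁.
PN = (0.73508 − 0.33268) / 0.73508 = 0.4024 / 0.73508 ≈ 0.5474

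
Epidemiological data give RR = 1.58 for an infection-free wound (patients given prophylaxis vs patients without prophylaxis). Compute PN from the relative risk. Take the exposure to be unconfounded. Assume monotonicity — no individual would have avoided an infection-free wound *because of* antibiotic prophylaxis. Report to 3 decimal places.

Under exogeneity and monotonicity, PN = (RR − 1) / RR = 1 − 1/RR.
PN = (1.58 − 1) / 1.58 = 0.58 / 1.58 ≈ 0.3671

PN ≈ 0.367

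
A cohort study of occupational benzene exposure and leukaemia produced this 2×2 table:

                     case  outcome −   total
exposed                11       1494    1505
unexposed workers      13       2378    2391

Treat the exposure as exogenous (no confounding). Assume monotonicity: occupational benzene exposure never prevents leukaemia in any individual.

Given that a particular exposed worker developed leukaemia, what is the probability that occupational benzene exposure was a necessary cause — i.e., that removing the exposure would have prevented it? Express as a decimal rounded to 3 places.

p₁ = P(outcome | exposed) = 11/1505 = 0.007309
p₀ = P(outcome | unexposed) = 13/2391 = 0.0054371
Under exogeneity and monotonicity, PN = (p₁ − p₀)/p₁.
PN = (0.007309 − 0.0054371) / 0.007309 ≈ 0.2561

PN ≈ 0.256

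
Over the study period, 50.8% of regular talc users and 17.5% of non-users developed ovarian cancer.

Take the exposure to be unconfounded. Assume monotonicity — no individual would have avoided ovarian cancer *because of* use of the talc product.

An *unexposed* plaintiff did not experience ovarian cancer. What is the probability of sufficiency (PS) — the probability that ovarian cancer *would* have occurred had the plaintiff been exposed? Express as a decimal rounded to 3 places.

p₁ = 0.508, p₀ = 0.175.
Under exogeneity and monotonicity, PS = (p₁ − p₀) / (1 − p₀).
PS = (0.508 − 0.175) / (1 − 0.175) = 0.333 / 0.825 ≈ 0.4036

PS ≈ 0.404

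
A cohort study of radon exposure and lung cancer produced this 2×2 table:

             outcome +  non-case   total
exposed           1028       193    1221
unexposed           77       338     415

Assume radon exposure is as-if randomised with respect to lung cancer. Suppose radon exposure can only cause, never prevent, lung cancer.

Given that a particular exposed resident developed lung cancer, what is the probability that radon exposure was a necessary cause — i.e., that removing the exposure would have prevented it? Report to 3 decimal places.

p₁ = P(outcome | exposed) = 1028/1221 = 0.84193
p₀ = P(outcome | unexposed) = 77/415 = 0.18554
Under exogeneity and monotonicity, PN = (p₁ − p₀) / p₁.
PN = (0.84193 − 0.18554) / 0.84193 = 0.65639 / 0.84193 ≈ 0.7796

PN ≈ 0.780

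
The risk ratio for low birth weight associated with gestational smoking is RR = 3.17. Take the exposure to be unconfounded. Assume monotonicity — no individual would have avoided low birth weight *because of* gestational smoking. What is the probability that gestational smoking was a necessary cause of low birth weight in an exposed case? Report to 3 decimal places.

PN ≈ 0.685

Under exogeneity and monotonicity, PN = (RR − 1) / RR = 1 − 1/RR.
PN = (3.17 − 1) / 3.17 = 2.17 / 3.17 ≈ 0.6845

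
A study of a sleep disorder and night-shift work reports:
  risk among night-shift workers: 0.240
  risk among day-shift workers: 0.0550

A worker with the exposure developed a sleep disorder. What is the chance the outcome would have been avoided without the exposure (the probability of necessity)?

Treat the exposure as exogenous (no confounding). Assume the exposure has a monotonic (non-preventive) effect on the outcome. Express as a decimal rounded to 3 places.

Let p₁ = 0.24, p₀ = 0.055.
Under exogeneity and monotonicity, PN = (p₁ − p₀) / p₁.
PN = (0.24 − 0.055) / 0.24 = 0.185 / 0.24 ≈ 0.7708

PN ≈ 0.771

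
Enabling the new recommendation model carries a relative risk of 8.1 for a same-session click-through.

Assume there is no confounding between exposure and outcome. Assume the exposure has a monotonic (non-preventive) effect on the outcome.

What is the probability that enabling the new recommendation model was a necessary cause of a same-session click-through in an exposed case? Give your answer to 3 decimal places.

Under exogeneity and monotonicity, PN = (RR − 1) / RR = 1 − 1/RR.
PN = (8.1 − 1) / 8.1 = 7.1 / 8.1 ≈ 0.8765

PN ≈ 0.877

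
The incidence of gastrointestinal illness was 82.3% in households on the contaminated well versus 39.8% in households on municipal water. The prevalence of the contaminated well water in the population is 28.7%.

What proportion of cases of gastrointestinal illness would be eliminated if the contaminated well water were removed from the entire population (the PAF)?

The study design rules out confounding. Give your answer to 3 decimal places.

PAF ≈ 0.235

p₁ = 0.823, p₀ = 0.398.
Overall risk P(Y=1) = π·p₁ + (1−π)·p₀ = 0.287×0.823 + 0.713×0.398 = 0.51997.
Under exogeneity, PAF = [P(Y=1) − p₀] / P(Y=1).
PAF = (0.51997 − 0.398) / 0.51997 ≈ 0.2346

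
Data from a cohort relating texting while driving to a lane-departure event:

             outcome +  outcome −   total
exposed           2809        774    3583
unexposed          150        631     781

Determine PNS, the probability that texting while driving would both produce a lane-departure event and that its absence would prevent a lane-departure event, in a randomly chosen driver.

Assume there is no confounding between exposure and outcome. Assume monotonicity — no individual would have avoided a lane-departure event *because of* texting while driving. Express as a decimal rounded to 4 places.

p₁ = P(outcome | exposed) = 2809/3583 = 0.78398
p₀ = P(outcome | unexposed) = 150/781 = 0.19206
Under exogeneity and monotonicity, PNS = p₁ − p₀.
PNS = 0.78398 − 0.19206 = 0.59192

PNS ≈ 0.5919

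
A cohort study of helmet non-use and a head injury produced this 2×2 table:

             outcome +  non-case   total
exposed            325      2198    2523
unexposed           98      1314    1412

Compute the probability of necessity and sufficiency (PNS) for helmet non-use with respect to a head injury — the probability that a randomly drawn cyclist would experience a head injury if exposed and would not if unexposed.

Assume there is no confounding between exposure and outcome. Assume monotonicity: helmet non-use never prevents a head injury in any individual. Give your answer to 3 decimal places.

PNS ≈ 0.059

p₁ = P(outcome | exposed) = 325/2523 = 0.12881
p₀ = P(outcome | unexposed) = 98/1412 = 0.069405
Under exogeneity and monotonicity, PNS = p₁ − p₀.
PNS = 0.12881 − 0.069405 = 0.05941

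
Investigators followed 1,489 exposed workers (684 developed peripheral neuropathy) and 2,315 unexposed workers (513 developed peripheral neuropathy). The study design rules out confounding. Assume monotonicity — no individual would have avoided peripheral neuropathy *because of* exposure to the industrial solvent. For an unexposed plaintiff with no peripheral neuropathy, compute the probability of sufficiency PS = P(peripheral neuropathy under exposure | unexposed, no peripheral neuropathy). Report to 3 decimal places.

p₁ = P(outcome | exposed) = 684/1489 = 0.45937
p₀ = P(outcome | unexposed) = 513/2315 = 0.2216
Under exogeneity and monotonicity, PS = (p₁ − p₀) / (1 − p₀).
PS = (0.45937 − 0.2216) / (1 − 0.2216) = 0.23777 / 0.7784 ≈ 0.3055

PS ≈ 0.305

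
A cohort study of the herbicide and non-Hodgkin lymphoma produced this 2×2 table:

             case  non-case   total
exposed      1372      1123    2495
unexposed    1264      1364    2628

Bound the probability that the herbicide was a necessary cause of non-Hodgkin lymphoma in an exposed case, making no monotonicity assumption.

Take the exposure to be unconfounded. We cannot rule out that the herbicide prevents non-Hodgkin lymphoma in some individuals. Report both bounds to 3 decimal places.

0.125 ≤ PN ≤ 0.944

p₁ = P(outcome | exposed) = 1372/2495 = 0.5499
p₀ = P(outcome | unexposed) = 1264/2628 = 0.48097
Under exogeneity alone the bounds on PN are max{0,(p₁−p₀)/p₁} ≤ PN ≤ min{1,(1−p₀)/p₁}.
  lower = (p₁ − p₀)/p₁ = 0.068926 / 0.5499 ≈ 0.1253
  upper = min{1, (1 − p₀)/p₁} = 0.51903 / 0.5499 ≈ 0.9439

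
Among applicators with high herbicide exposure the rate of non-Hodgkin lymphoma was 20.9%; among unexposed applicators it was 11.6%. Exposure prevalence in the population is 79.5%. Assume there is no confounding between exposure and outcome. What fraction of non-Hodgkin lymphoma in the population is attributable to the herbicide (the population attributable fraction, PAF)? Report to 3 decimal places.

p₁ = 0.209, p₀ = 0.116.
Overall risk P(Y=1) = π·p₁ + (1−π)·p₀ = 0.795×0.209 + 0.205×0.116 = 0.18993.
Under exogeneity, PAF = [P(Y=1) − p₀] / P(Y=1).
PAF = (0.18993 − 0.116) / 0.18993 ≈ 0.3893

PAF ≈ 0.389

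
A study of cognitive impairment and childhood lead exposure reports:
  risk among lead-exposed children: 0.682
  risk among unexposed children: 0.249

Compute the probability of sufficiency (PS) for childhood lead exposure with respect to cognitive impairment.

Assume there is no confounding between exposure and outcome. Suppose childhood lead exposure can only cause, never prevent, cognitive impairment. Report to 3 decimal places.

PS ≈ 0.577

Let p₁ = 0.682, p₀ = 0.249.
Under exogeneity and monotonicity, PS = (p₁ − p₀) / (1 − p₀).
PS = (0.682 − 0.249) / (1 − 0.249) = 0.433 / 0.751 ≈ 0.5766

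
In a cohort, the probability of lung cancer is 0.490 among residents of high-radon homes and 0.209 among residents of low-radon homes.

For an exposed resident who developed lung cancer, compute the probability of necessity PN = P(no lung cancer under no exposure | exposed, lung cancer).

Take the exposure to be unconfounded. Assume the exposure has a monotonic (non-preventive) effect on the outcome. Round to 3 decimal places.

Let p₁ = 0.49, p₀ = 0.209.
Under exogeneity and monotonicity, PN = (p₁ − p₀) / p₁.
PN = (0.49 − 0.209) / 0.49 = 0.281 / 0.49 ≈ 0.5735

PN ≈ 0.573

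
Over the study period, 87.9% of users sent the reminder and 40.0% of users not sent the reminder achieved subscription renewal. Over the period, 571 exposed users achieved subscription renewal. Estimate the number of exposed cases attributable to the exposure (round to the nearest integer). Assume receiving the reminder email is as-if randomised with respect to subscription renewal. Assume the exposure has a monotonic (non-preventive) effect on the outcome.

p₁ = 0.879, p₀ = 0.4.
PN = (p₁ − p₀)/p₁ = (0.879 − 0.4) / 0.879 ≈ 0.54494.
Attributable cases ≈ PN × (exposed cases) = 0.54494 × 571 ≈ 311.16.

about 311 cases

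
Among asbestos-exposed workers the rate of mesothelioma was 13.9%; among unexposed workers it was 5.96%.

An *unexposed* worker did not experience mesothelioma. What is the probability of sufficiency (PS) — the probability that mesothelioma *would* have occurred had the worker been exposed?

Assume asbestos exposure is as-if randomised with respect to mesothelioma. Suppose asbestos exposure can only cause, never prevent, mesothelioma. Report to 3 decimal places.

PS ≈ 0.084

p₁ = 0.139, p₀ = 0.0596.
Under exogeneity and monotonicity, PS = (p₁ − p₀) / (1 − p₀).
PS = (0.139 − 0.0596) / (1 − 0.0596) = 0.0794 / 0.9404 ≈ 0.0844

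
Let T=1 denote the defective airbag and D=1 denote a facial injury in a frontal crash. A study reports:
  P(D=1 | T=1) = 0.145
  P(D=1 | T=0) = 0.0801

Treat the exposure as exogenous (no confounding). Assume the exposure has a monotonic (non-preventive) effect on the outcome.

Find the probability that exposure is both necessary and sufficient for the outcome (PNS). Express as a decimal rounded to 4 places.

PNS ≈ 0.0649

Let p₁ = 0.145, p₀ = 0.0801.
Under exogeneity and monotonicity, PNS = p₁ − p₀.
PNS = 0.145 − 0.0801 = 0.0649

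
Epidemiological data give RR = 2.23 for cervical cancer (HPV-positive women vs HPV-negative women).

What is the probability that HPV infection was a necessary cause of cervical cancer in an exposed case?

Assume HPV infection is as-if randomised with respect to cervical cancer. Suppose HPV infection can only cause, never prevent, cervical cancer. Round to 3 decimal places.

PN ≈ 0.552

Under exogeneity and monotonicity, PN = (RR − 1) / RR = 1 − 1/RR.
PN = (2.23 − 1) / 2.23 = 1.23 / 2.23 ≈ 0.5516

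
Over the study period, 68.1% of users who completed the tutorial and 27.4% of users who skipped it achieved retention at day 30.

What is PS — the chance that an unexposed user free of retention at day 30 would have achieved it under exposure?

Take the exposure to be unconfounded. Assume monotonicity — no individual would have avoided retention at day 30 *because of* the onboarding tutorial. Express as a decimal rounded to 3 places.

PS ≈ 0.561

p₁ = 0.681, p₀ = 0.274.
Under exogeneity and monotonicity, PS = (p₁ − p₀) / (1 − p₀).
PS = (0.681 − 0.274) / (1 − 0.274) = 0.407 / 0.726 ≈ 0.5606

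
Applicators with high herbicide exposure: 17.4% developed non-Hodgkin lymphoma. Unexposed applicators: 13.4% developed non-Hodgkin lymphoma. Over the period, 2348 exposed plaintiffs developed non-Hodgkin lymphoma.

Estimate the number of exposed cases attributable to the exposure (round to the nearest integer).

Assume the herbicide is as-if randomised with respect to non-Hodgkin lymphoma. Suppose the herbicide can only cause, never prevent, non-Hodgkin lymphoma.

p₁ = 0.174, p₀ = 0.134.
PN = (p₁ − p₀)/p₁ = (0.174 − 0.134) / 0.174 ≈ 0.22989.
Attributable cases ≈ PN × (exposed cases) = 0.22989 × 2348 ≈ 539.77.

about 540 cases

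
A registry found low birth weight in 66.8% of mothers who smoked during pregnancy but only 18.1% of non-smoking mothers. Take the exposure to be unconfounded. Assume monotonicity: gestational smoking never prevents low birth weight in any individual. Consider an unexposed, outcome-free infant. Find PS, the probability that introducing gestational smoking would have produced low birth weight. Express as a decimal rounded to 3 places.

p₁ = 0.668, p₀ = 0.181.
Under exogeneity and monotonicity, PS = (p₁ − p₀) / (1 − p₀).
PS = (0.668 − 0.181) / (1 − 0.181) = 0.487 / 0.819 ≈ 0.5946

PS ≈ 0.595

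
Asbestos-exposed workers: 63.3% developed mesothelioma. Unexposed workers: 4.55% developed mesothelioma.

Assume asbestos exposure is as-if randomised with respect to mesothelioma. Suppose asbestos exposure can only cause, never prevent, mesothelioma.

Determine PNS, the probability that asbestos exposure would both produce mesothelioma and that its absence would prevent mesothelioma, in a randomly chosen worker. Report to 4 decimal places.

PNS ≈ 0.5875

p₁ = 0.633, p₀ = 0.0455.
Under exogeneity and monotonicity, PNS = p₁ − p₀.
PNS = 0.633 − 0.0455 = 0.5875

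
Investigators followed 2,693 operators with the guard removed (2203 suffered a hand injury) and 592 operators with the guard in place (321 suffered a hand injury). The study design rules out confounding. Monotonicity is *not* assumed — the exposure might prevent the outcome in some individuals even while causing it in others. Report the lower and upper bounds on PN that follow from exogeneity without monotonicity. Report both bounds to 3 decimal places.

0.337 ≤ PN ≤ 0.560

p₁ = P(outcome | exposed) = 2203/2693 = 0.81805
p₀ = P(outcome | unexposed) = 321/592 = 0.54223
Under exogeneity alone the bounds on PN are max{0,(p₁−p₀)/p₁} ≤ PN ≤ min{1,(1−p₀)/p₁}.
  lower = (p₁ − p₀)/p₁ = 0.27582 / 0.81805 ≈ 0.3372
  upper = min{1, (1 − p₀)/p₁} = 0.45777 / 0.81805 ≈ 0.5596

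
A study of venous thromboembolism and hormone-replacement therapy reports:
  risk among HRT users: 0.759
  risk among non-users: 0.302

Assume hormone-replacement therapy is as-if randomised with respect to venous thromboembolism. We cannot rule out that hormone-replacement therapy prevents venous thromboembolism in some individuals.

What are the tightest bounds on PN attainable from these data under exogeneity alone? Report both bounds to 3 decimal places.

0.602 ≤ PN ≤ 0.920

Let p₁ = 0.759, p₀ = 0.302.
Under exogeneity alone the bounds on PN are max{0,(p₁−p₀)/p₁} ≤ PN ≤ min{1,(1−p₀)/p₁}.
  lower = (p₁ − p₀)/p₁ = 0.457 / 0.759 ≈ 0.6021
  upper = min{1, (1 − p₀)/p₁} = 0.698 / 0.759 ≈ 0.9196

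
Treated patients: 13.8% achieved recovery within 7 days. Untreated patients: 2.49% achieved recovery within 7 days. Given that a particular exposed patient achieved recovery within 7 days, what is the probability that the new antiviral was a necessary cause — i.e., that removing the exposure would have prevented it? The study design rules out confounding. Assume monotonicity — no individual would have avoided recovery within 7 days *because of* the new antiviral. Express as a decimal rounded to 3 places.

p₁ = 0.138, p₀ = 0.0249.
Under exogeneity and monotonicity, PN = (p₁ − p₀) / p₁.
PN = (0.138 − 0.0249) / 0.138 = 0.1131 / 0.138 ≈ 0.8196

PN ≈ 0.820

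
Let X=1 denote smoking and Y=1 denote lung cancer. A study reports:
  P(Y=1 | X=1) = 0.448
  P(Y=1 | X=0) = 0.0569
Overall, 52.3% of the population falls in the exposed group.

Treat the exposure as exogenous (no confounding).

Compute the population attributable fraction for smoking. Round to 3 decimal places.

Let p₁ = 0.448, p₀ = 0.0569.
Overall risk P(Y=1) = π·p₁ + (1−π)·p₀ = 0.523×0.448 + 0.477×0.0569 = 0.26145.
Under exogeneity, PAF = [P(Y=1) − p₀] / P(Y=1).
PAF = (0.26145 − 0.0569) / 0.26145 ≈ 0.7824

PAF ≈ 0.782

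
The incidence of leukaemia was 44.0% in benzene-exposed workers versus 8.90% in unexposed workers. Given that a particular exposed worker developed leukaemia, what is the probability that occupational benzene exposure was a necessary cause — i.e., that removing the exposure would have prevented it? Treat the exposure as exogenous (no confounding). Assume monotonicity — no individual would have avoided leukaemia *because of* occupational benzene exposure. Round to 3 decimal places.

p₁ = 0.44, p₀ = 0.089.
Under exogeneity and monotonicity, PN = (p₁ − p₀) / p₁.
PN = (0.44 − 0.089) / 0.44 = 0.351 / 0.44 ≈ 0.7977

PN ≈ 0.798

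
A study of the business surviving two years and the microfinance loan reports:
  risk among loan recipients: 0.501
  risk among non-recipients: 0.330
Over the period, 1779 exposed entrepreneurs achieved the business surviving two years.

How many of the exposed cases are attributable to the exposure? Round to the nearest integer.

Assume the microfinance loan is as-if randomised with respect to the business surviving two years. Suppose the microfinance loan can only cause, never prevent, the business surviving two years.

about 607 cases

Let p₁ = 0.501, p₀ = 0.33.
PN = (p₁ − p₀)/p₁ = (0.501 − 0.33) / 0.501 ≈ 0.34132.
Attributable cases ≈ PN × (exposed cases) = 0.34132 × 1779 ≈ 607.20.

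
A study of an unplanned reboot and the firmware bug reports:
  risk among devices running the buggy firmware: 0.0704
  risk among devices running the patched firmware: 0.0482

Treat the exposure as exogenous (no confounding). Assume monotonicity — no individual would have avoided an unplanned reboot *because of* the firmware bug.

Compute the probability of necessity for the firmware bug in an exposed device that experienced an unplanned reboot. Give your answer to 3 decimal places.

PN ≈ 0.315

Let p₁ = 0.0704, p₀ = 0.0482.
Under exogeneity and monotonicity, PN = (p₁ − p₀) / p₁.
PN = (0.0704 − 0.0482) / 0.0704 = 0.0222 / 0.0704 ≈ 0.3153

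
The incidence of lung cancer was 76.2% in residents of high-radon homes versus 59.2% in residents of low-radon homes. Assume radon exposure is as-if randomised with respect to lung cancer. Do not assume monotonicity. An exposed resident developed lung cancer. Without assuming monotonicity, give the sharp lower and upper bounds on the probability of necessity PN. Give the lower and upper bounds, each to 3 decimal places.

0.223 ≤ PN ≤ 0.535

p₁ = 0.762, p₀ = 0.592.
Under exogeneity alone the bounds on PN are max{0,(p₁−p₀)/p₁} ≤ PN ≤ min{1,(1−p₀)/p₁}.
  lower = (p₁ − p₀)/p₁ = 0.17 / 0.762 ≈ 0.2231
  upper = min{1, (1 − p₀)/p₁} = 0.408 / 0.762 ≈ 0.5354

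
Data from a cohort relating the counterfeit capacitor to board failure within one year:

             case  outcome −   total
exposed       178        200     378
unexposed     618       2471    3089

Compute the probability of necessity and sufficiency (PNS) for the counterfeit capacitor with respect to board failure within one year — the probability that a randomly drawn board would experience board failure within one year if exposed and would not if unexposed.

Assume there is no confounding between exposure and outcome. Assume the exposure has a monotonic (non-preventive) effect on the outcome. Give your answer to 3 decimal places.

PNS ≈ 0.271

p₁ = P(outcome | exposed) = 178/378 = 0.4709
p₀ = P(outcome | unexposed) = 618/3089 = 0.20006
Under exogeneity and monotonicity, PNS = p₁ − p₀.
PNS = 0.4709 − 0.20006 = 0.27083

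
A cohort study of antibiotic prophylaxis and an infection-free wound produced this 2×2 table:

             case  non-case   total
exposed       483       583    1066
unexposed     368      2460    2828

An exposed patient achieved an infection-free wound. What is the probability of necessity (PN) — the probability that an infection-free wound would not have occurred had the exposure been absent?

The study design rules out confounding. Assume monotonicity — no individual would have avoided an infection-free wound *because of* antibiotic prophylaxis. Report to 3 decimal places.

PN ≈ 0.713

p₁ = P(outcome | exposed) = 483/1066 = 0.4531
p₀ = P(outcome | unexposed) = 368/2828 = 0.13013
Under exogeneity and monotonicity, PN = (p₁ − p₀) / p₁.
PN = (0.4531 − 0.13013) / 0.4531 = 0.32297 / 0.4531 ≈ 0.7128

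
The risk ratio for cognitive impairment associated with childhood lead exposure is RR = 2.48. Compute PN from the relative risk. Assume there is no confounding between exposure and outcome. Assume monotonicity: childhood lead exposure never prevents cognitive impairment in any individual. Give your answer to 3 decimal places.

Under exogeneity and monotonicity, PN = (RR − 1) / RR = 1 − 1/RR.
PN = (2.48 − 1) / 2.48 = 1.48 / 2.48 ≈ 0.5968

PN ≈ 0.597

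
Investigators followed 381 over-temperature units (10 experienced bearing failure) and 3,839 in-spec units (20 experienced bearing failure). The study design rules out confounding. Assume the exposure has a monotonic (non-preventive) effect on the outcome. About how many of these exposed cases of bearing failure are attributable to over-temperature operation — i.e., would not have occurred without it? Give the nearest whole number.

about 8 cases

p₁ = P(outcome | exposed) = 10/381 = 0.026247
p₀ = P(outcome | unexposed) = 20/3839 = 0.0052097
PN = (p₁ − p₀)/p₁ = (0.026247 − 0.0052097) / 0.026247 ≈ 0.80151.
Attributable cases ≈ PN × (exposed cases) = 0.80151 × 10 ≈ 8.02.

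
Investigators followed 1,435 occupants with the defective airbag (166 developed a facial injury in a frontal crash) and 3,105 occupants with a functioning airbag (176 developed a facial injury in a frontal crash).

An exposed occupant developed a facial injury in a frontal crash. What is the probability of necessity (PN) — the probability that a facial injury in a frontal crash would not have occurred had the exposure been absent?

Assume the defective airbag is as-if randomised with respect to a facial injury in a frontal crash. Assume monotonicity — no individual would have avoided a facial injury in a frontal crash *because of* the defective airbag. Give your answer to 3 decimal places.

PN ≈ 0.510

p₁ = P(outcome | exposed) = 166/1435 = 0.11568
p₀ = P(outcome | unexposed) = 176/3105 = 0.056683
Under exogeneity and monotonicity, PN = (p₁ − p₀) / p₁.
PN = (0.11568 − 0.056683) / 0.11568 = 0.058997 / 0.11568 ≈ 0.5100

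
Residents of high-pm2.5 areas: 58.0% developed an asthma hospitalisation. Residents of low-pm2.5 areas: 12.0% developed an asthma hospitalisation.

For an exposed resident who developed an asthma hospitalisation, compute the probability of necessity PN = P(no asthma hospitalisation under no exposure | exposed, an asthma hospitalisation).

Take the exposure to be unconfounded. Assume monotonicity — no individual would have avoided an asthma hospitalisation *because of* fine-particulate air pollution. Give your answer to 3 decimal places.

PN ≈ 0.793

p₁ = 0.58, p₀ = 0.12.
Under exogeneity and monotonicity, PN = (p₁ − p₀) / p₁.
PN = (0.58 − 0.12) / 0.58 = 0.46 / 0.58 ≈ 0.7931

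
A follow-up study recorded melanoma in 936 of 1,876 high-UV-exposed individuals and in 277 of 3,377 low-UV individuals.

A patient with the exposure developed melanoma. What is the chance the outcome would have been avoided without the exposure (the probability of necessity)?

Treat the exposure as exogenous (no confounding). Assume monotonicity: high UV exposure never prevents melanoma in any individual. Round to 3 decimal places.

p₁ = P(outcome | exposed) = 936/1876 = 0.49893
p₀ = P(outcome | unexposed) = 277/3377 = 0.082025
Under exogeneity and monotonicity, PN = (p₁ − p₀) / p₁.
PN = (0.49893 − 0.082025) / 0.49893 = 0.41691 / 0.49893 ≈ 0.8356

PN ≈ 0.836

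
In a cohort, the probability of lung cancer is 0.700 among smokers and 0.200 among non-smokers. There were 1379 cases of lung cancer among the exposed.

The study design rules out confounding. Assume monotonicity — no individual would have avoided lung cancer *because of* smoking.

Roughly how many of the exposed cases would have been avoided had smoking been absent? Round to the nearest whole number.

about 985 cases

Let p₁ = 0.7, p₀ = 0.2.
PN = (p₁ − p₀)/p₁ = (0.7 − 0.2) / 0.7 ≈ 0.71429.
Attributable cases ≈ PN × (exposed cases) = 0.71429 × 1379 ≈ 985.00.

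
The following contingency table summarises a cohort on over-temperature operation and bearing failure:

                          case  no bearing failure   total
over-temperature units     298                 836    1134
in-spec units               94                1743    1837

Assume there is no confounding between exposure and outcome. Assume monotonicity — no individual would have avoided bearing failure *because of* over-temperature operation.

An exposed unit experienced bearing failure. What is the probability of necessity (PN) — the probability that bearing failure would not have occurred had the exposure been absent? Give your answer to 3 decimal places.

PN ≈ 0.805

p₁ = P(outcome | exposed) = 298/1134 = 0.26279
p₀ = P(outcome | unexposed) = 94/1837 = 0.05117
Under exogeneity and monotonicity, PN = (p₁ − p₀)/p₁.
PN = (0.26279 − 0.05117) / 0.26279 ≈ 0.8053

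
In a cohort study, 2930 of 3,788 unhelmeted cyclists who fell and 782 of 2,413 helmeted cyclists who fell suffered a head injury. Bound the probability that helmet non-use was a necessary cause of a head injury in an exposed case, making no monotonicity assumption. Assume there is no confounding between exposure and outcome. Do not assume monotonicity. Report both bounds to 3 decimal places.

0.581 ≤ PN ≤ 0.874

p₁ = P(outcome | exposed) = 2930/3788 = 0.7735
p₀ = P(outcome | unexposed) = 782/2413 = 0.32408
Under exogeneity alone the bounds on PN are max{0,(p₁−p₀)/p₁} ≤ PN ≤ min{1,(1−p₀)/p₁}.
  lower = (p₁ − p₀)/p₁ = 0.44942 / 0.7735 ≈ 0.5810
  upper = min{1, (1 − p₀)/p₁} = 0.67592 / 0.7735 ≈ 0.8739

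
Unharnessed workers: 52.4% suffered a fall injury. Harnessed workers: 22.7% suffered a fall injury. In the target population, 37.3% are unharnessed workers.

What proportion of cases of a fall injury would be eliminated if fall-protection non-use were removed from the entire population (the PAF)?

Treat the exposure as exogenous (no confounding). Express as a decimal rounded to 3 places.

PAF ≈ 0.328

p₁ = 0.524, p₀ = 0.227.
Overall risk P(Y=1) = π·p₁ + (1−π)·p₀ = 0.373×0.524 + 0.627×0.227 = 0.33778.
Under exogeneity, PAF = [P(Y=1) − p₀] / P(Y=1).
PAF = (0.33778 − 0.227) / 0.33778 ≈ 0.3280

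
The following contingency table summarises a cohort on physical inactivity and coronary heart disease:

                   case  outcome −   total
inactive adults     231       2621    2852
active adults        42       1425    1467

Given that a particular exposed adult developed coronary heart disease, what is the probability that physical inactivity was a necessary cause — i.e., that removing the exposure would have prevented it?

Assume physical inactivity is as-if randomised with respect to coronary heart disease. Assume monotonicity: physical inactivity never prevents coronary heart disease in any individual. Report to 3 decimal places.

PN ≈ 0.647

p₁ = P(outcome | exposed) = 231/2852 = 0.080996
p₀ = P(outcome | unexposed) = 42/1467 = 0.02863
Under exogeneity and monotonicity, PN = (p₁ − p₀) / p₁.
PN = (0.080996 − 0.02863) / 0.080996 = 0.052366 / 0.080996 ≈ 0.6465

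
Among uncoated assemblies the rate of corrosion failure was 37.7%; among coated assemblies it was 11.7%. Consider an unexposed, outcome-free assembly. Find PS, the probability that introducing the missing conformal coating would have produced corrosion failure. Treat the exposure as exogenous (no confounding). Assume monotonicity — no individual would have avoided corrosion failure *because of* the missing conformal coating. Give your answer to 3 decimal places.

PS ≈ 0.294

p₁ = 0.377, p₀ = 0.117.
Under exogeneity and monotonicity, PS = (p₁ − p₀) / (1 − p₀).
PS = (0.377 − 0.117) / (1 − 0.117) = 0.26 / 0.883 ≈ 0.2945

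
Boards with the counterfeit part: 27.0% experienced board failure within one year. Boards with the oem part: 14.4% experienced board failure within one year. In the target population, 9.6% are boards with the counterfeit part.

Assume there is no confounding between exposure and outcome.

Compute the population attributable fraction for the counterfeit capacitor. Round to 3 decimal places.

p₁ = 0.27, p₀ = 0.144.
Overall risk P(Y=1) = π·p₁ + (1−π)·p₀ = 0.096×0.27 + 0.904×0.144 = 0.1561.
Under exogeneity, PAF = [P(Y=1) − p₀] / P(Y=1).
PAF = (0.1561 − 0.144) / 0.1561 ≈ 0.0775

PAF ≈ 0.077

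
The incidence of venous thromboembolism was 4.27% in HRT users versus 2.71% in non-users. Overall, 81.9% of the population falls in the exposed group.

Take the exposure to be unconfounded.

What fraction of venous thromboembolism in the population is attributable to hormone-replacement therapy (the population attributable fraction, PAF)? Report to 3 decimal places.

PAF ≈ 0.320

p₁ = 0.0427, p₀ = 0.0271.
Overall risk P(Y=1) = π·p₁ + (1−π)·p₀ = 0.819×0.0427 + 0.181×0.0271 = 0.039876.
Under exogeneity, PAF = [P(Y=1) − p₀] / P(Y=1).
PAF = (0.039876 − 0.0271) / 0.039876 ≈ 0.3204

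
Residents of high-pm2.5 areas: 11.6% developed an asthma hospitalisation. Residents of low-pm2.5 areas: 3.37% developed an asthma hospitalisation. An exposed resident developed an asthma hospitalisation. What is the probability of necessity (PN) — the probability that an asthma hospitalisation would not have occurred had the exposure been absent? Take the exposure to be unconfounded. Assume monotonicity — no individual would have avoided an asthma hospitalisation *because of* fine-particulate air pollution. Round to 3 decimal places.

PN ≈ 0.709

p₁ = 0.116, p₀ = 0.0337.
Under exogeneity and monotonicity, PN = (p₁ − p₀) / p₁.
PN = (0.116 − 0.0337) / 0.116 = 0.0823 / 0.116 ≈ 0.7095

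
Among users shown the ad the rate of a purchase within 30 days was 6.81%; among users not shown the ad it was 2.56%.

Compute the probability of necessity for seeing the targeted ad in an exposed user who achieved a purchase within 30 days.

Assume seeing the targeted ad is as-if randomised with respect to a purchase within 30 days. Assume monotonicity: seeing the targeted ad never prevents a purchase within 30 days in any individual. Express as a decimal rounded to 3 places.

p₁ = 0.0681, p₀ = 0.0256.
Under exogeneity and monotonicity, PN = (p₁ − p₀) / p₁.
PN = (0.0681 − 0.0256) / 0.0681 = 0.0425 / 0.0681 ≈ 0.6241

PN ≈ 0.624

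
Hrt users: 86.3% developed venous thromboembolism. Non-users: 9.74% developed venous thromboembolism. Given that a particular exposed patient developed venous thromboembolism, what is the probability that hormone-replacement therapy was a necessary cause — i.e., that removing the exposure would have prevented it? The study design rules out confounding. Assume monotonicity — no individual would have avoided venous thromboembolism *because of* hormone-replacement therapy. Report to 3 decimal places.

PN ≈ 0.887

p₁ = 0.863, p₀ = 0.0974.
Under exogeneity and monotonicity, PN = (p₁ − p₀) / p₁.
PN = (0.863 − 0.0974) / 0.863 = 0.7656 / 0.863 ≈ 0.8871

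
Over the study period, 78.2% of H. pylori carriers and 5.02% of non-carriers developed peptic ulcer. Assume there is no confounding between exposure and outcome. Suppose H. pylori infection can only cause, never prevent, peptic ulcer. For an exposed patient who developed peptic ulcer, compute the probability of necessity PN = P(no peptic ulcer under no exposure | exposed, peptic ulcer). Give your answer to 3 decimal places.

p₁ = 0.782, p₀ = 0.0502.
Under exogeneity and monotonicity, PN = (p₁ − p₀) / p₁.
PN = (0.782 − 0.0502) / 0.782 = 0.7318 / 0.782 ≈ 0.9358

PN ≈ 0.936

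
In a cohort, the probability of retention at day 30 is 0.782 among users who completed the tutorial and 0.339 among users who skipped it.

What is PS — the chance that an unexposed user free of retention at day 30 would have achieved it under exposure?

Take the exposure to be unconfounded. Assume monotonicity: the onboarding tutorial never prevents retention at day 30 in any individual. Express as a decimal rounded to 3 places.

PS ≈ 0.670

Let p₁ = 0.782, p₀ = 0.339.
Under exogeneity and monotonicity, PS = (p₁ − p₀) / (1 − p₀).
PS = (0.782 − 0.339) / (1 − 0.339) = 0.443 / 0.661 ≈ 0.6702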